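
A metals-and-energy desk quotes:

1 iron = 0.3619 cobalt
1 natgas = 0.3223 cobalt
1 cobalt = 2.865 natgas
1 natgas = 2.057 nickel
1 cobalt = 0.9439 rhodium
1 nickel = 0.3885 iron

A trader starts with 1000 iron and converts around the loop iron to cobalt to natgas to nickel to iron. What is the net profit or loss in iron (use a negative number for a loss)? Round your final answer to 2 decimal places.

1000 iron × 0.3619 = 361.9 cobalt
361.9 cobalt × 2.865 = 1036.8435 natgas
1036.8435 natgas × 2.057 = 2132.7870795 nickel
2132.7870795 nickel × 0.3885 = 828.58778038575 iron
Net change: 828.58778038575 − 1000 = -171.41221961425 iron

-171.41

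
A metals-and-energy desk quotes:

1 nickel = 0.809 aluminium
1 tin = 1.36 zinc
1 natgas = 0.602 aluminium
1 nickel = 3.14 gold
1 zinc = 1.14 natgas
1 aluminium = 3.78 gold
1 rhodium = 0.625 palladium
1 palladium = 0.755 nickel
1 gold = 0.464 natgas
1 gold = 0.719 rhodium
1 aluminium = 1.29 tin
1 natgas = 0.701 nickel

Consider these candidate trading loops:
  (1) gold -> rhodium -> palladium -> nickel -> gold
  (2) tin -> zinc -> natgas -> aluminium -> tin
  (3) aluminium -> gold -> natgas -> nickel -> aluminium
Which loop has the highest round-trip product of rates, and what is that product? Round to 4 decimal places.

1.2040

(1) 0.719 × 0.625 × 0.755 × 3.14 = 1.06533
(2) 1.36 × 1.14 × 0.602 × 1.29 = 1.20401
(3) 3.78 × 0.464 × 0.701 × 0.809 = 0.99466
Highest is cycle (2) at 1.2040 (>1, arbitrage).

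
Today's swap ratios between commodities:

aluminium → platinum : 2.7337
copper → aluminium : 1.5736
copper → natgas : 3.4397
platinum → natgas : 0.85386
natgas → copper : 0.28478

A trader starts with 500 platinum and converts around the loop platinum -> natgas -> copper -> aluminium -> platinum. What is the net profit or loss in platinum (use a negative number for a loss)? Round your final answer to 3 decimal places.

500 platinum × 0.85386 = 426.93 natgas
426.93 natgas × 0.28478 = 121.5811254 copper
121.5811254 copper × 1.5736 = 191.32005892944 aluminium
191.32005892944 aluminium × 2.7337 = 523.011645095410128 platinum
Net change: 523.011645095410128 − 500 = 23.011645095410128 platinum

23.012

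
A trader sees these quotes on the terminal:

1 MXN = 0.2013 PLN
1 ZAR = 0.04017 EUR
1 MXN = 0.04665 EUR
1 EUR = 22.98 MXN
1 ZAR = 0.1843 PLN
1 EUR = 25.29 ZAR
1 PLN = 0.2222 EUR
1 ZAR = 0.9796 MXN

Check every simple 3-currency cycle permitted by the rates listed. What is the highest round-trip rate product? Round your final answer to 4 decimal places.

EUR→ZAR→MXN→EUR: 25.29 × 0.9796 × 0.04665 = 1.15571
PLN→EUR→ZAR→PLN: 0.2222 × 25.29 × 0.1843 = 1.03566
PLN→EUR→MXN→PLN: 0.2222 × 22.98 × 0.2013 = 1.02787
Maximum is EUR→ZAR→MXN→EUR at 1.1557; arbitrage exists.

1.1557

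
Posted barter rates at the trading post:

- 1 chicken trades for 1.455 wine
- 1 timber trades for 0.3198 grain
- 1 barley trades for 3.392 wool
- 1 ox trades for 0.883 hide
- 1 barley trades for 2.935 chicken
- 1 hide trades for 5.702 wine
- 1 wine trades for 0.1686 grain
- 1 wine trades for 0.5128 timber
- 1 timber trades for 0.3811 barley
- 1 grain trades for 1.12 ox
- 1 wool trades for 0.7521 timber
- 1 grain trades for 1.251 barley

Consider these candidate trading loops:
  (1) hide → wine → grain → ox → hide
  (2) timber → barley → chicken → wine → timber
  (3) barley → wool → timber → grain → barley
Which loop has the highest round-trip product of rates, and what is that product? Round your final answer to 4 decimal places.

1.0206

(1) 5.702 × 0.1686 × 1.12 × 0.883 = 0.95074
(2) 0.3811 × 2.935 × 1.455 × 0.5128 = 0.83456
(3) 3.392 × 0.7521 × 0.3198 × 1.251 = 1.02063
Highest is cycle (3) at 1.0206 (>1, arbitrage).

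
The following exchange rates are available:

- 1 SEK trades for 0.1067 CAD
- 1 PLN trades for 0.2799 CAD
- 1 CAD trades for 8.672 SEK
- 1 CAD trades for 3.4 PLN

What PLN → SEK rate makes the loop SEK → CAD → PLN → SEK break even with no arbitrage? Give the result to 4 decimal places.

Known legs of the cycle: 0.1067 × 3.4 = 0.36278
For no arbitrage the full-cycle product must be 1, so the missing rate is 1 / 0.36278 ≈ 2.756492.

2.7565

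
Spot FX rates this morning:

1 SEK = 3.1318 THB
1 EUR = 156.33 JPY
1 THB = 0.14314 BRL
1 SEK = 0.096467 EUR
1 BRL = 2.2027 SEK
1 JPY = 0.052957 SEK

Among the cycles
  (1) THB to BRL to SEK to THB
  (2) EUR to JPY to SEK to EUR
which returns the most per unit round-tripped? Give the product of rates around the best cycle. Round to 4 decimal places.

(1) 0.14314 × 2.2027 × 3.1318 = 0.98744
(2) 156.33 × 0.052957 × 0.096467 = 0.79863
Highest is cycle (1) at 0.9874 (≤1, no arbitrage).

0.9874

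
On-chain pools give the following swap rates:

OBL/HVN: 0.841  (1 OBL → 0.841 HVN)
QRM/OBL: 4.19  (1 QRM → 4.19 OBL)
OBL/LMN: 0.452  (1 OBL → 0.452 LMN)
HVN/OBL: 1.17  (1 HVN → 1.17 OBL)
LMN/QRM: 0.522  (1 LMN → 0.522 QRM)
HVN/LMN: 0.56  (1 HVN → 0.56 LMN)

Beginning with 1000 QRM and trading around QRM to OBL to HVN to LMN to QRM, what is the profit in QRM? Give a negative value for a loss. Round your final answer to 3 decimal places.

1000 QRM × 4.19 = 4190 OBL
4190 OBL × 0.841 = 3523.79 HVN
3523.79 HVN × 0.56 = 1973.3224 LMN
1973.3224 LMN × 0.522 = 1030.0742928 QRM
Net change: 1030.0742928 − 1000 = 30.0742928 QRM

30.074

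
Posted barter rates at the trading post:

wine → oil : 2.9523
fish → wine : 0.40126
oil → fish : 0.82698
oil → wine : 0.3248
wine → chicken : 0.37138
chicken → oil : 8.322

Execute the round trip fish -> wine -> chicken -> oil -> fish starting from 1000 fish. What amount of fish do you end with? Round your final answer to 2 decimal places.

1000 fish × 0.40126 = 401.26 wine
401.26 wine × 0.37138 = 149.0199388 chicken
149.0199388 chicken × 8.322 = 1240.1439306936 oil
1240.1439306936 oil × 0.82698 = 1025.574227804993328 fish

1025.57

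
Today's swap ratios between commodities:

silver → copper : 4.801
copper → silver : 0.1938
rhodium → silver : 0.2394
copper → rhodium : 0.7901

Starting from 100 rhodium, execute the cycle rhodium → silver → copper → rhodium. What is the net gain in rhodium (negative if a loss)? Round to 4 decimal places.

100 rhodium × 0.2394 = 23.94 silver
23.94 silver × 4.801 = 114.93594 copper
114.93594 copper × 0.7901 = 90.810886194 rhodium
Net change: 90.810886194 − 100 = -9.189113806 rhodium

-9.1891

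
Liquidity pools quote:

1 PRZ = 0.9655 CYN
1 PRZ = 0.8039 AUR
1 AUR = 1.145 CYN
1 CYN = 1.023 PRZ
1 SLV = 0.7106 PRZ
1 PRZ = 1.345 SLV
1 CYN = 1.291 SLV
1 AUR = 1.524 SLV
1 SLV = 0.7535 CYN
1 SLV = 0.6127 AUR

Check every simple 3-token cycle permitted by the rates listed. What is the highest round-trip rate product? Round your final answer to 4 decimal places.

SLV→CYN→PRZ→SLV: 0.7535 × 1.023 × 1.345 = 1.03677
AUR→CYN→PRZ→AUR: 1.145 × 1.023 × 0.8039 = 0.94164
AUR→CYN→SLV→AUR: 1.145 × 1.291 × 0.6127 = 0.90569
SLV→PRZ→CYN→SLV: 0.7106 × 0.9655 × 1.291 = 0.88573
AUR→SLV→PRZ→AUR: 1.524 × 0.7106 × 0.8039 = 0.87059
Maximum is SLV→CYN→PRZ→SLV at 1.0368; arbitrage exists.

1.0368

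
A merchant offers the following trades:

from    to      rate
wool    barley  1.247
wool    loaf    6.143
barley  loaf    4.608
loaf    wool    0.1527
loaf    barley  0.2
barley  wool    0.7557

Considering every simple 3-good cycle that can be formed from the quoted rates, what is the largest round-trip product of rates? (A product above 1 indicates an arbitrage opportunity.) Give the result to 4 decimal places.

0.9285

barley→wool→loaf→barley: 0.7557 × 6.143 × 0.2 = 0.92845
barley→loaf→wool→barley: 4.608 × 0.1527 × 1.247 = 0.87744
Maximum is barley→wool→loaf→barley at 0.9285; no arbitrage — every cycle loses value.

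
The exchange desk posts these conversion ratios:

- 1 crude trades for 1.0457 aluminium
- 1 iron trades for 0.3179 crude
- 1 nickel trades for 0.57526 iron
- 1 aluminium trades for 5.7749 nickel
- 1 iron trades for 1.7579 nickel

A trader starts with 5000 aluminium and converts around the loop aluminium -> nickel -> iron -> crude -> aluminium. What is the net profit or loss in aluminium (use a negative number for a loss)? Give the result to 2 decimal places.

5000 aluminium × 5.7749 = 28874.5 nickel
28874.5 nickel × 0.57526 = 16610.34487 iron
16610.34487 iron × 0.3179 = 5280.428634173 crude
5280.428634173 crude × 1.0457 = 5521.7442227547061 aluminium
Net change: 5521.7442227547061 − 5000 = 521.7442227547061 aluminium

521.74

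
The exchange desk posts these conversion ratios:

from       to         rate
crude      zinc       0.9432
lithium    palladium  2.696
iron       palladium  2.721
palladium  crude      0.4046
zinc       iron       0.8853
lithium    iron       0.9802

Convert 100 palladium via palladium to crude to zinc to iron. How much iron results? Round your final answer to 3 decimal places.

33.785

100 palladium × 0.4046 = 40.46 crude
40.46 crude × 0.9432 = 38.161872 zinc
38.161872 zinc × 0.8853 = 33.7847052816 iron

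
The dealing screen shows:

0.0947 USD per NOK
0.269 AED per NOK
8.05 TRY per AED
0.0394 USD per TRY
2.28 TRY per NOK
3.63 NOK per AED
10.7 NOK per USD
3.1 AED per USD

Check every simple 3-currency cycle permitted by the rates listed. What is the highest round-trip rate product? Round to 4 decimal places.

AED→NOK→USD→AED: 3.63 × 0.0947 × 3.1 = 1.06566
TRY→USD→AED→TRY: 0.0394 × 3.1 × 8.05 = 0.98323
TRY→USD→NOK→TRY: 0.0394 × 10.7 × 2.28 = 0.96120
Maximum is AED→NOK→USD→AED at 1.0657; arbitrage exists.

1.0657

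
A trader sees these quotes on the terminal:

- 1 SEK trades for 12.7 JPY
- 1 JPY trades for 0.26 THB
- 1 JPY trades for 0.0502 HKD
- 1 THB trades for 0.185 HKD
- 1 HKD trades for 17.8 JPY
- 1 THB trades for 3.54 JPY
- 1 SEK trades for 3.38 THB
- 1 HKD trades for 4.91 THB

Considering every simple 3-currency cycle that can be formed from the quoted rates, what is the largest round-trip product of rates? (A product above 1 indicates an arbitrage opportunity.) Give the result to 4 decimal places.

0.8725

HKD→THB→JPY→HKD: 4.91 × 3.54 × 0.0502 = 0.87255
HKD→JPY→THB→HKD: 17.8 × 0.26 × 0.185 = 0.85618
Maximum is HKD→THB→JPY→HKD at 0.8725; no arbitrage — every cycle loses value.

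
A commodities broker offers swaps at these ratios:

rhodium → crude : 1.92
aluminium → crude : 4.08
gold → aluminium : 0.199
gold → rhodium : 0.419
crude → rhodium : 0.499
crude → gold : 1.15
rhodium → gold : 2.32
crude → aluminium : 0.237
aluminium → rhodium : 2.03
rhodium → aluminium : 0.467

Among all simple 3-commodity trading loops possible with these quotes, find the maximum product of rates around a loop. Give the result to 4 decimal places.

crude→rhodium→aluminium→crude: 0.499 × 0.467 × 4.08 = 0.95077
rhodium→gold→aluminium→rhodium: 2.32 × 0.199 × 2.03 = 0.93721
crude→gold→aluminium→crude: 1.15 × 0.199 × 4.08 = 0.93371
crude→gold→rhodium→crude: 1.15 × 0.419 × 1.92 = 0.92515
crude→aluminium→rhodium→crude: 0.237 × 2.03 × 1.92 = 0.92373
Maximum is crude→rhodium→aluminium→crude at 0.9508; no arbitrage — every cycle loses value.

0.9508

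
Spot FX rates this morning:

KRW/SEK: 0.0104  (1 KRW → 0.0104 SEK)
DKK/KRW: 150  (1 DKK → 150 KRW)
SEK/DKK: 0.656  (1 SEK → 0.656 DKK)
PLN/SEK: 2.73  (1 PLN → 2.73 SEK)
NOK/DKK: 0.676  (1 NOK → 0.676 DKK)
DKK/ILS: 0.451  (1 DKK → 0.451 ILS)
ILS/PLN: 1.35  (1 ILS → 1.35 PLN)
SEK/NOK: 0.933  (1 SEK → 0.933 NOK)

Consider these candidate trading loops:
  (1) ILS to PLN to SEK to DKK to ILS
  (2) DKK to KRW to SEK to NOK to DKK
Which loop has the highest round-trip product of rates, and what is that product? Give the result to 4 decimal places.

1.0904

(1) 1.35 × 2.73 × 0.656 × 0.451 = 1.09038
(2) 150 × 0.0104 × 0.933 × 0.676 = 0.98390
Highest is cycle (1) at 1.0904 (>1, arbitrage).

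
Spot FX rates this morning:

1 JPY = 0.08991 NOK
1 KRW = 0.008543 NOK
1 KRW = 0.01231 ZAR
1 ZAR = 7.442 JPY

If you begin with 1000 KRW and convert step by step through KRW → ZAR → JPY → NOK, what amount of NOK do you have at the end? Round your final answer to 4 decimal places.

1000 KRW × 0.01231 = 12.31 ZAR
12.31 ZAR × 7.442 = 91.61102 JPY
91.61102 JPY × 0.08991 = 8.2367468082 NOK

8.2367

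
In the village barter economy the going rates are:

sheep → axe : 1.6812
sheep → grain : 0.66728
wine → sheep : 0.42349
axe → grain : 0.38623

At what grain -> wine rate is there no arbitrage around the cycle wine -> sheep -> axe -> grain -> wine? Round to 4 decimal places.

Known legs of the cycle: 0.42349 × 1.6812 × 0.38623 = 0.27498470918724
For no arbitrage the full-cycle product must be 1, so the missing rate is 1 / 0.27498470918724 ≈ 3.636566.

3.6366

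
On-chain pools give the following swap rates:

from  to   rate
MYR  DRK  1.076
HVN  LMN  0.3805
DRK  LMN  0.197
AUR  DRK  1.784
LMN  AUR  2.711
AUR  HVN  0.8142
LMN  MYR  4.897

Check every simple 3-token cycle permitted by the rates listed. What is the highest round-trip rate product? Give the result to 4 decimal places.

DRK→LMN→MYR→DRK: 0.197 × 4.897 × 1.076 = 1.03803
DRK→LMN→AUR→DRK: 0.197 × 2.711 × 1.784 = 0.95278
AUR→HVN→LMN→AUR: 0.8142 × 0.3805 × 2.711 = 0.83988
Maximum is DRK→LMN→MYR→DRK at 1.0380; arbitrage exists.

1.0380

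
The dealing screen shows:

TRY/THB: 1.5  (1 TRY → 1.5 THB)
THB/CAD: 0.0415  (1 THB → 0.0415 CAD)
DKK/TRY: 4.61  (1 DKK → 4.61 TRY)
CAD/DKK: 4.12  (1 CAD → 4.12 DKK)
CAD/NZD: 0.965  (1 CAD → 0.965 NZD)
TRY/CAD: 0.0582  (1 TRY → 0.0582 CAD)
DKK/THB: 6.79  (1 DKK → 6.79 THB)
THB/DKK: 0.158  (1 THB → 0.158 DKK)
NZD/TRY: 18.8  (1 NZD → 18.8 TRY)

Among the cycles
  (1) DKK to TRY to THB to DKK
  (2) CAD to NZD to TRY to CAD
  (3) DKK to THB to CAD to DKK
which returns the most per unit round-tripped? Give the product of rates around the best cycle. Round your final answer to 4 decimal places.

(1) 4.61 × 1.5 × 0.158 = 1.09257
(2) 0.965 × 18.8 × 0.0582 = 1.05586
(3) 6.79 × 0.0415 × 4.12 = 1.16095
Highest is cycle (3) at 1.1610 (>1, arbitrage).

1.1610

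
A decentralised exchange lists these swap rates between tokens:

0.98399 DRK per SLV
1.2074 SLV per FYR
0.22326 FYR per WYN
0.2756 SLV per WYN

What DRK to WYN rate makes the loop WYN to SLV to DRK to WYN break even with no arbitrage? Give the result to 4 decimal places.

3.6875

Known legs of the cycle: 0.2756 × 0.98399 = 0.271187644
For no arbitrage the full-cycle product must be 1, so the missing rate is 1 / 0.271187644 ≈ 3.687484.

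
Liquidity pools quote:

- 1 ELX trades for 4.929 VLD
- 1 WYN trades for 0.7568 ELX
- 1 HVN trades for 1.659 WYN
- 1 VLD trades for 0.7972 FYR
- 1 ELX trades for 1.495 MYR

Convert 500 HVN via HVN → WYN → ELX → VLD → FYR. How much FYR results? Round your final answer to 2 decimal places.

500 HVN × 1.659 = 829.5 WYN
829.5 WYN × 0.7568 = 627.7656 ELX
627.7656 ELX × 4.929 = 3094.2566424 VLD
3094.2566424 VLD × 0.7972 = 2466.74139532128 FYR

2466.74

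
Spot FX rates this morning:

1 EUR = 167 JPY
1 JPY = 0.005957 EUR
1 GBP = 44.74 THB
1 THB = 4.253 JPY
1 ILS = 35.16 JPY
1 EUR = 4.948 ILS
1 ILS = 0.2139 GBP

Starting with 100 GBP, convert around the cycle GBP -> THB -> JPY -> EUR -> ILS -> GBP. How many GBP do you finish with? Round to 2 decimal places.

100 GBP × 44.74 = 4474 THB
4474 THB × 4.253 = 19027.922 JPY
19027.922 JPY × 0.005957 = 113.349331354 EUR
113.349331354 EUR × 4.948 = 560.852491539592 ILS
560.852491539592 ILS × 0.2139 = 119.9663479403187288 GBP

119.97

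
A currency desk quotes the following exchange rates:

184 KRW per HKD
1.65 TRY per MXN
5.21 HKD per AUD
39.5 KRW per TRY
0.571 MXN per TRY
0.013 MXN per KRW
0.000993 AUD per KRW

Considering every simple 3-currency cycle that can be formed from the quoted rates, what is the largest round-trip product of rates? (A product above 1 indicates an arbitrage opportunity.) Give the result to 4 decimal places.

HKD→KRW→AUD→HKD: 184 × 0.000993 × 5.21 = 0.95193
TRY→KRW→MXN→TRY: 39.5 × 0.013 × 1.65 = 0.84728
Maximum is HKD→KRW→AUD→HKD at 0.9519; no arbitrage — every cycle loses value.

0.9519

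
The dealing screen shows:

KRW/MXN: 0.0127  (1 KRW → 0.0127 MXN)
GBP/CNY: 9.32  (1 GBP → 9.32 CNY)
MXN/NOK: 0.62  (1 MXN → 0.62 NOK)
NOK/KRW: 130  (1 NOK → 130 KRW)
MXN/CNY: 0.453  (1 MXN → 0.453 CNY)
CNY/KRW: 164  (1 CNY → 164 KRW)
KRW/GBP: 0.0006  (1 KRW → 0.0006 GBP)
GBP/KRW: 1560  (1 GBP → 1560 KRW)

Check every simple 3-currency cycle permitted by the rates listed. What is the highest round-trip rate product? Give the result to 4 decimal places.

NOK→KRW→MXN→NOK: 130 × 0.0127 × 0.62 = 1.02362
CNY→KRW→MXN→CNY: 164 × 0.0127 × 0.453 = 0.94351
CNY→KRW→GBP→CNY: 164 × 0.0006 × 9.32 = 0.91709
Maximum is NOK→KRW→MXN→NOK at 1.0236; arbitrage exists.

1.0236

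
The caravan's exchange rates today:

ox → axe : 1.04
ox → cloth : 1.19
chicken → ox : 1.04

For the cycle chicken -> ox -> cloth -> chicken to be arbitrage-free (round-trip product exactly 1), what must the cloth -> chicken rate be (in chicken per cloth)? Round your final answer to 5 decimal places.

0.80802

Known legs of the cycle: 1.04 × 1.19 = 1.2376
For no arbitrage the full-cycle product must be 1, so the missing rate is 1 / 1.2376 ≈ 0.8080155.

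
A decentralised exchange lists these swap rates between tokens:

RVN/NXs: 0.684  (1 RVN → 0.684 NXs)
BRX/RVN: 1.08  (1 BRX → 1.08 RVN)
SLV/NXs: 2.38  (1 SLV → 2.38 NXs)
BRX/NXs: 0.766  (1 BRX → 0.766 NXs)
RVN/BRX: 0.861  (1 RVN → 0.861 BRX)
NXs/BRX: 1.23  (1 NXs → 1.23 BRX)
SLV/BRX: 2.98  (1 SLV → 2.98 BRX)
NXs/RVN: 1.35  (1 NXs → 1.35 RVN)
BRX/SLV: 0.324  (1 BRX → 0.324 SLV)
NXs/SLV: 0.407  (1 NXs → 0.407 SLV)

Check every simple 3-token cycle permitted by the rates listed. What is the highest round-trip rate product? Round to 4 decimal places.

0.9485

BRX→SLV→NXs→BRX: 0.324 × 2.38 × 1.23 = 0.94848
BRX→NXs→SLV→BRX: 0.766 × 0.407 × 2.98 = 0.92905
RVN→NXs→BRX→RVN: 0.684 × 1.23 × 1.08 = 0.90863
RVN→BRX→NXs→RVN: 0.861 × 0.766 × 1.35 = 0.89036
Maximum is BRX→SLV→NXs→BRX at 0.9485; no arbitrage — every cycle loses value.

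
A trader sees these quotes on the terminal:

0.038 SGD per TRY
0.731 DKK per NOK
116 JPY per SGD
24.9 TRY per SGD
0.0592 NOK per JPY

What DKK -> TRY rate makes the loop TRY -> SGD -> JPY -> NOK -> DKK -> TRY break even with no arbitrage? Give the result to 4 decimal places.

5.2423

Known legs of the cycle: 0.038 × 116 × 0.0592 × 0.731 = 0.1907570816
For no arbitrage the full-cycle product must be 1, so the missing rate is 1 / 0.1907570816 ≈ 5.242269.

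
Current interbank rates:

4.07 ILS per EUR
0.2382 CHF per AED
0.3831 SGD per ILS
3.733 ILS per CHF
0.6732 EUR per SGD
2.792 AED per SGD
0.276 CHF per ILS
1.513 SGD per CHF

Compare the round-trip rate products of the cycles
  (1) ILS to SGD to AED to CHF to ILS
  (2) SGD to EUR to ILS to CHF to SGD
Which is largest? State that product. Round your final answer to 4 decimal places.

1.1442

(1) 0.3831 × 2.792 × 0.2382 × 3.733 = 0.95110
(2) 0.6732 × 4.07 × 0.276 × 1.513 = 1.14416
Highest is cycle (2) at 1.1442 (>1, arbitrage).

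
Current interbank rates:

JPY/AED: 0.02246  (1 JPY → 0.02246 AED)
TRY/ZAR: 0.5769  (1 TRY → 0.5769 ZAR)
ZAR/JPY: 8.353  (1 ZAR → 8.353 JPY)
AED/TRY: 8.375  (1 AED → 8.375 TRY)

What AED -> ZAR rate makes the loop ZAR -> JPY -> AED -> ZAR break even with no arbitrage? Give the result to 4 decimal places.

5.3303

Known legs of the cycle: 8.353 × 0.02246 = 0.18760838
For no arbitrage the full-cycle product must be 1, so the missing rate is 1 / 0.18760838 ≈ 5.330252.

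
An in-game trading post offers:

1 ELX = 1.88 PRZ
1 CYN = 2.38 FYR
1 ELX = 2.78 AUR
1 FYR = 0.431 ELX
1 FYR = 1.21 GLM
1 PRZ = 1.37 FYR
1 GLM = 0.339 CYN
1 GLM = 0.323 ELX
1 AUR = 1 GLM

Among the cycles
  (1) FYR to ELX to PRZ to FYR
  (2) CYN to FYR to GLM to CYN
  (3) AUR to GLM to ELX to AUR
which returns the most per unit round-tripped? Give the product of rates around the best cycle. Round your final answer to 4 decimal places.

(1) 0.431 × 1.88 × 1.37 = 1.11008
(2) 2.38 × 1.21 × 0.339 = 0.97625
(3) 1 × 0.323 × 2.78 = 0.89794
Highest is cycle (1) at 1.1101 (>1, arbitrage).

1.1101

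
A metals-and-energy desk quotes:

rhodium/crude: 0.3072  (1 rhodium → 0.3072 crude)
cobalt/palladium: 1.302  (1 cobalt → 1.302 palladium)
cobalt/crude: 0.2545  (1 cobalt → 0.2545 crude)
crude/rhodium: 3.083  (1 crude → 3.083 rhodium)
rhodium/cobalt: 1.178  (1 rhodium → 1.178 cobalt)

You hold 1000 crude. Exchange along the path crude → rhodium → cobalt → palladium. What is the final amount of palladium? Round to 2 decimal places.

1000 crude × 3.083 = 3083 rhodium
3083 rhodium × 1.178 = 3631.774 cobalt
3631.774 cobalt × 1.302 = 4728.569748 palladium

4728.57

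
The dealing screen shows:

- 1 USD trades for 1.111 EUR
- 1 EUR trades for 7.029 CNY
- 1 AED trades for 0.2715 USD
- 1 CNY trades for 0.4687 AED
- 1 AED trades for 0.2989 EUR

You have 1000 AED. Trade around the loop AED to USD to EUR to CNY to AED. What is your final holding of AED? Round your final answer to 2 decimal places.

1000 AED × 0.2715 = 271.5 USD
271.5 USD × 1.111 = 301.6365 EUR
301.6365 EUR × 7.029 = 2120.2029585 CNY
2120.2029585 CNY × 0.4687 = 993.73912664895 AED

993.74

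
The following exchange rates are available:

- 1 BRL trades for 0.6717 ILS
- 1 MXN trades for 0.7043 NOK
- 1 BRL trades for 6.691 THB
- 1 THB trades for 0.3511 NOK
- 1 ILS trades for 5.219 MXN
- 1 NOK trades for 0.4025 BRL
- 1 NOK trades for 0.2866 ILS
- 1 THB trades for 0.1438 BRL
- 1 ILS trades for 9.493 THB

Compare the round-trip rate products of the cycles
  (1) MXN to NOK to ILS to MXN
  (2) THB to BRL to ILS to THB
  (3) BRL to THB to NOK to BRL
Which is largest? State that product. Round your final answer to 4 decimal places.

(1) 0.7043 × 0.2866 × 5.219 = 1.05347
(2) 0.1438 × 0.6717 × 9.493 = 0.91693
(3) 6.691 × 0.3511 × 0.4025 = 0.94556
Highest is cycle (1) at 1.0535 (>1, arbitrage).

1.0535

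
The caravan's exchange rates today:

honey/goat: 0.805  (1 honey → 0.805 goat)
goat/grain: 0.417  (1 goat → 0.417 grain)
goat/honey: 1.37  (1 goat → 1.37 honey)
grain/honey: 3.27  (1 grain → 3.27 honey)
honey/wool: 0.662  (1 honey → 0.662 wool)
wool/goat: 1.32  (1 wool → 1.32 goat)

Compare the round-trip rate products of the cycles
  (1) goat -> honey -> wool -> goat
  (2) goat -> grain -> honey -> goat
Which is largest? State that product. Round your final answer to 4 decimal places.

(1) 1.37 × 0.662 × 1.32 = 1.19716
(2) 0.417 × 3.27 × 0.805 = 1.09769
Highest is cycle (1) at 1.1972 (>1, arbitrage).

1.1972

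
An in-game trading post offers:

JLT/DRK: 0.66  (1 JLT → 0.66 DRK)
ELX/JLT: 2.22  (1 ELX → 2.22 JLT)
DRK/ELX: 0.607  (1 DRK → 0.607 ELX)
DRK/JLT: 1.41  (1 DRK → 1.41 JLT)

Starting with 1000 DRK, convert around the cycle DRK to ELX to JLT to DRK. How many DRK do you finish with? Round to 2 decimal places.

1000 DRK × 0.607 = 607 ELX
607 ELX × 2.22 = 1347.54 JLT
1347.54 JLT × 0.66 = 889.3764 DRK

889.38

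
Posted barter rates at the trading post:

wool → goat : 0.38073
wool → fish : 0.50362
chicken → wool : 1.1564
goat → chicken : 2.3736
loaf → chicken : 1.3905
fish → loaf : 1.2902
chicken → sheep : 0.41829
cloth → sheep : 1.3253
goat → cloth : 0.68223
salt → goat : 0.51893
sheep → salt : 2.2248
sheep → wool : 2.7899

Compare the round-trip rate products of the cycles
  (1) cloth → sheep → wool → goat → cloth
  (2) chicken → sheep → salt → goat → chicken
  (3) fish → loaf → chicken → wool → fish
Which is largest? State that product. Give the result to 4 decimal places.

(1) 1.3253 × 2.7899 × 0.38073 × 0.68223 = 0.96040
(2) 0.41829 × 2.2248 × 0.51893 × 2.3736 = 1.14626
(3) 1.2902 × 1.3905 × 1.1564 × 0.50362 = 1.04481
Highest is cycle (2) at 1.1463 (>1, arbitrage).

1.1463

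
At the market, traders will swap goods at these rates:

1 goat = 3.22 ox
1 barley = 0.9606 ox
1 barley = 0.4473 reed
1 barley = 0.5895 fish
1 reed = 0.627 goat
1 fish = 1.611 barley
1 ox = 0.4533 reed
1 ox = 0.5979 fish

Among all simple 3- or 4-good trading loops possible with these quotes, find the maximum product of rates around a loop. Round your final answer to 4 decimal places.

fish→barley→ox→fish: 1.611 × 0.9606 × 0.5979 = 0.92527
reed→goat→ox→reed: 0.627 × 3.22 × 0.4533 = 0.91519
Maximum is fish→barley→ox→fish at 0.9253; no arbitrage — every cycle loses value.

0.9253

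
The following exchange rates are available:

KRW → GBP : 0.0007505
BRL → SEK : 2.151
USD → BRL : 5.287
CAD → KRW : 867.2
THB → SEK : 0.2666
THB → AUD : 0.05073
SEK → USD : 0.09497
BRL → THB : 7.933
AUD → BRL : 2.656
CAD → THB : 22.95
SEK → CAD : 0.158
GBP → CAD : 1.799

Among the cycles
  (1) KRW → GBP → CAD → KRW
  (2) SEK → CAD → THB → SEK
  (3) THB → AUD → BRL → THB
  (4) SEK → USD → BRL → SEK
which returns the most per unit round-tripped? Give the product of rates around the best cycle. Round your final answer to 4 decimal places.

1.1708

(1) 0.0007505 × 1.799 × 867.2 = 1.17085
(2) 0.158 × 22.95 × 0.2666 = 0.96672
(3) 0.05073 × 2.656 × 7.933 = 1.06888
(4) 0.09497 × 5.287 × 2.151 = 1.08003
Highest is cycle (1) at 1.1708 (>1, arbitrage).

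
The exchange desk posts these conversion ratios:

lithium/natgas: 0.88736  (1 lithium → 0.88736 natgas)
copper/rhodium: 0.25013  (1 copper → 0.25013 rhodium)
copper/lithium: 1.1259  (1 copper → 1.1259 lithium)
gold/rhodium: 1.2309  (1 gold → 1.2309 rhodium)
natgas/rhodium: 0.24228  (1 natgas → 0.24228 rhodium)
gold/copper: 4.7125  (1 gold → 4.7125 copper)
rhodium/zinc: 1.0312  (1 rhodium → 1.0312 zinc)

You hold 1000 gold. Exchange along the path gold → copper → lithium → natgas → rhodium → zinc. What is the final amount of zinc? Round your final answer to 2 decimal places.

1000 gold × 4.7125 = 4712.5 copper
4712.5 copper × 1.1259 = 5305.80375 lithium
5305.80375 lithium × 0.88736 = 4708.1580156 natgas
4708.1580156 natgas × 0.24228 = 1140.692524019568 rhodium
1140.692524019568 rhodium × 1.0312 = 1176.2821307689785216 zinc

1176.28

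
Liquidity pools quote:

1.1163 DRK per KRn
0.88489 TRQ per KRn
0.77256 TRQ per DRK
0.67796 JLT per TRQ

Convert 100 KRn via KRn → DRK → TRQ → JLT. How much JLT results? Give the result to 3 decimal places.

100 KRn × 1.1163 = 111.63 DRK
111.63 DRK × 0.77256 = 86.2408728 TRQ
86.2408728 TRQ × 0.67796 = 58.467862123488 JLT

58.468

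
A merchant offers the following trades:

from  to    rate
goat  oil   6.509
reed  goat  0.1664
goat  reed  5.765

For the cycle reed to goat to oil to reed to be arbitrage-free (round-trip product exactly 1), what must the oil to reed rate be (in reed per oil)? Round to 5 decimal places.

Known legs of the cycle: 0.1664 × 6.509 = 1.0830976
For no arbitrage the full-cycle product must be 1, so the missing rate is 1 / 1.0830976 ≈ 0.9232778.

0.92328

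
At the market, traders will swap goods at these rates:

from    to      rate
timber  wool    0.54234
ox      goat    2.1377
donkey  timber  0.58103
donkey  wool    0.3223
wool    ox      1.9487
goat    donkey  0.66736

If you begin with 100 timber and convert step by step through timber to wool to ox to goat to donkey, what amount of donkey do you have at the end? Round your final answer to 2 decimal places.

100 timber × 0.54234 = 54.234 wool
54.234 wool × 1.9487 = 105.6857958 ox
105.6857958 ox × 2.1377 = 225.92452568166 goat
225.92452568166 goat × 0.66736 = 150.7729914589126176 donkey

150.77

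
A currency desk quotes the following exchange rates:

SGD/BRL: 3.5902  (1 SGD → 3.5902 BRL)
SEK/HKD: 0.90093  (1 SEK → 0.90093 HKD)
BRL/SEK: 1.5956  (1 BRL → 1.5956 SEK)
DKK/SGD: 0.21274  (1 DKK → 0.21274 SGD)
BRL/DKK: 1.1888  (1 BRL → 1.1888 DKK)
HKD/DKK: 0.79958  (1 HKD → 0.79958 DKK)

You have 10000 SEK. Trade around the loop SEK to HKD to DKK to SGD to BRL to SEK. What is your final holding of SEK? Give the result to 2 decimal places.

10000 SEK × 0.90093 = 9009.3 HKD
9009.3 HKD × 0.79958 = 7203.656094 DKK
7203.656094 DKK × 0.21274 = 1532.50579743756 SGD
1532.50579743756 SGD × 3.5902 = 5502.002313960327912 BRL
5502.002313960327912 BRL × 1.5956 = 8778.9948921550992163872 SEK

8778.99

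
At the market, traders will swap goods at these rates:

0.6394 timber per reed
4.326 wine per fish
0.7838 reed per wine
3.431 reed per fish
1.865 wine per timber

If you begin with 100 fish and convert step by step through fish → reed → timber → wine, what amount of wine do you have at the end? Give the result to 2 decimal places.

409.14

100 fish × 3.431 = 343.1 reed
343.1 reed × 0.6394 = 219.37814 timber
219.37814 timber × 1.865 = 409.1402311 wine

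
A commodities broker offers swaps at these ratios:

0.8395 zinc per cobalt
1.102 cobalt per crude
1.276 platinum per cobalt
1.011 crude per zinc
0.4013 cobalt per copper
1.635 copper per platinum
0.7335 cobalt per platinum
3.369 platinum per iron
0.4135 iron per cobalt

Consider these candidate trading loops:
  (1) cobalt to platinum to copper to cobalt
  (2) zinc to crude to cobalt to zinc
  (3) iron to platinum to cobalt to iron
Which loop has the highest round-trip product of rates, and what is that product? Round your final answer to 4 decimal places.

(1) 1.276 × 1.635 × 0.4013 = 0.83722
(2) 1.011 × 1.102 × 0.8395 = 0.93531
(3) 3.369 × 0.7335 × 0.4135 = 1.02183
Highest is cycle (3) at 1.0218 (>1, arbitrage).

1.0218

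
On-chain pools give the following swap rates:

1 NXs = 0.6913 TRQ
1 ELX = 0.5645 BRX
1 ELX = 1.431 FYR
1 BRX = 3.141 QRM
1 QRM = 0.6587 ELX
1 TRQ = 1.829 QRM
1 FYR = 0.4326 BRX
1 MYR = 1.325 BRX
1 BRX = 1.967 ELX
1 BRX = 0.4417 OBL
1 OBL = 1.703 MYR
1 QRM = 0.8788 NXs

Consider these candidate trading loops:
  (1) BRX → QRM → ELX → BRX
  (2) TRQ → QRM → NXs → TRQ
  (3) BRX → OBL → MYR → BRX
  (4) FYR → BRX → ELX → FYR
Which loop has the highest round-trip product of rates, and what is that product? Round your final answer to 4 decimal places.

1.2177

(1) 3.141 × 0.6587 × 0.5645 = 1.16794
(2) 1.829 × 0.8788 × 0.6913 = 1.11114
(3) 0.4417 × 1.703 × 1.325 = 0.99669
(4) 0.4326 × 1.967 × 1.431 = 1.21767
Highest is cycle (4) at 1.2177 (>1, arbitrage).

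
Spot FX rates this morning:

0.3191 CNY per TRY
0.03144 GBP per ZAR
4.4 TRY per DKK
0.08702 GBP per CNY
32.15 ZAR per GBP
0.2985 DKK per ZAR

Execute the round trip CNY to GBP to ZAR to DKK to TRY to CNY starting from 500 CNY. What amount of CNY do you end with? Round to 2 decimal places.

500 CNY × 0.08702 = 43.51 GBP
43.51 GBP × 32.15 = 1398.8465 ZAR
1398.8465 ZAR × 0.2985 = 417.55568025 DKK
417.55568025 DKK × 4.4 = 1837.2449931 TRY
1837.2449931 TRY × 0.3191 = 586.26487729821 CNY

586.26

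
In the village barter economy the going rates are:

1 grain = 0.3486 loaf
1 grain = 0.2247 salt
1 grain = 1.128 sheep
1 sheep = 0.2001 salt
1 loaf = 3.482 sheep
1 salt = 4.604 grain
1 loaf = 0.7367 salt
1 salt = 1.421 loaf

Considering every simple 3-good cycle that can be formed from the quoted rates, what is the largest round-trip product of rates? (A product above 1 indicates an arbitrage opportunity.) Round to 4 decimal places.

1.1824

grain→loaf→salt→grain: 0.3486 × 0.7367 × 4.604 = 1.18237
grain→sheep→salt→grain: 1.128 × 0.2001 × 4.604 = 1.03918
loaf→sheep→salt→loaf: 3.482 × 0.2001 × 1.421 = 0.99008
Maximum is grain→loaf→salt→grain at 1.1824; arbitrage exists.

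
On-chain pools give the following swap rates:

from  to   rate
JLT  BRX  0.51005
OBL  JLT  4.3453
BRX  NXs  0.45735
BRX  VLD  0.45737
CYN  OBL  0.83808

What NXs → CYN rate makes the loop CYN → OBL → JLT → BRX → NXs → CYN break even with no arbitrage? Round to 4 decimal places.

Known legs of the cycle: 0.83808 × 4.3453 × 0.51005 × 0.45735 = 0.84950644406557032
For no arbitrage the full-cycle product must be 1, so the missing rate is 1 / 0.84950644406557032 ≈ 1.177154.

1.1772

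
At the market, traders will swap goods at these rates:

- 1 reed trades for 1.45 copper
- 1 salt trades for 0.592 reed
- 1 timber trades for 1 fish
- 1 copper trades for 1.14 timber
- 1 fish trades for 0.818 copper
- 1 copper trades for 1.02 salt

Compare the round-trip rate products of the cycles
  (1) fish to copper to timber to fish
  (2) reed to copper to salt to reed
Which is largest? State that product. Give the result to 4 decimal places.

0.9325

(1) 0.818 × 1.14 × 1 = 0.93252
(2) 1.45 × 1.02 × 0.592 = 0.87557
Highest is cycle (1) at 0.9325 (≤1, no arbitrage).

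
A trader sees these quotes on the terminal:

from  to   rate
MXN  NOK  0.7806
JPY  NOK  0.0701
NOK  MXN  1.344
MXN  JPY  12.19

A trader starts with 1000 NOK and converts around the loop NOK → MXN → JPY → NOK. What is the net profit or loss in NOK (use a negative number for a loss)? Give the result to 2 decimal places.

148.47

1000 NOK × 1.344 = 1344 MXN
1344 MXN × 12.19 = 16383.36 JPY
16383.36 JPY × 0.0701 = 1148.473536 NOK
Net change: 1148.473536 − 1000 = 148.473536 NOK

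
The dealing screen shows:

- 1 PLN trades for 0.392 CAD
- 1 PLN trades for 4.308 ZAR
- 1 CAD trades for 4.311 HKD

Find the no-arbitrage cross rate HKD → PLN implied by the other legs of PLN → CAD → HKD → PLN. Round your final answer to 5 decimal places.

Known legs of the cycle: 0.392 × 4.311 = 1.689912
For no arbitrage the full-cycle product must be 1, so the missing rate is 1 / 1.689912 ≈ 0.5917468.

0.59175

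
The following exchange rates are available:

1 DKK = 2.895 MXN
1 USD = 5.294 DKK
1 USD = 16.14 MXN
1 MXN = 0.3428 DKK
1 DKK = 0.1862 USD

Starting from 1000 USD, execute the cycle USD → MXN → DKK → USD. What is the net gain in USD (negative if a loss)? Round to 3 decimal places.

30.206

1000 USD × 16.14 = 16140 MXN
16140 MXN × 0.3428 = 5532.792 DKK
5532.792 DKK × 0.1862 = 1030.2058704 USD
Net change: 1030.2058704 − 1000 = 30.2058704 USD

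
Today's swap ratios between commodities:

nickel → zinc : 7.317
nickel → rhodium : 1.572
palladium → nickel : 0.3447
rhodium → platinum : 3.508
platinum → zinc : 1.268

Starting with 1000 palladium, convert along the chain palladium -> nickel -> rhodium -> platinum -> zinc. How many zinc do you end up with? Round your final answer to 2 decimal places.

2410.31

1000 palladium × 0.3447 = 344.7 nickel
344.7 nickel × 1.572 = 541.8684 rhodium
541.8684 rhodium × 3.508 = 1900.8743472 platinum
1900.8743472 platinum × 1.268 = 2410.3086722496 zinc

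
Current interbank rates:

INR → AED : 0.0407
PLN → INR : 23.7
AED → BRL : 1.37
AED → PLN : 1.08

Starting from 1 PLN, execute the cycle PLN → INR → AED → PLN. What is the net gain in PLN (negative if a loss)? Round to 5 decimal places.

1 PLN × 23.7 = 23.7 INR
23.7 INR × 0.0407 = 0.96459 AED
0.96459 AED × 1.08 = 1.0417572 PLN
Net change: 1.0417572 − 1 = 0.0417572 PLN

0.04176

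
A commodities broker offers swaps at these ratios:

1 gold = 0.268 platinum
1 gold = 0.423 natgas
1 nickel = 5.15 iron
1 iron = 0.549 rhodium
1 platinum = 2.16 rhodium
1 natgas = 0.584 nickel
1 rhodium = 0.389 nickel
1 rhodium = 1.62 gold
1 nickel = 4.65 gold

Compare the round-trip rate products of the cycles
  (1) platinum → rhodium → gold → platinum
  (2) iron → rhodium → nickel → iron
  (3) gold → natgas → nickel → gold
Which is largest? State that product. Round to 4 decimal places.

(1) 2.16 × 1.62 × 0.268 = 0.93779
(2) 0.549 × 0.389 × 5.15 = 1.09984
(3) 0.423 × 0.584 × 4.65 = 1.14870
Highest is cycle (3) at 1.1487 (>1, arbitrage).

1.1487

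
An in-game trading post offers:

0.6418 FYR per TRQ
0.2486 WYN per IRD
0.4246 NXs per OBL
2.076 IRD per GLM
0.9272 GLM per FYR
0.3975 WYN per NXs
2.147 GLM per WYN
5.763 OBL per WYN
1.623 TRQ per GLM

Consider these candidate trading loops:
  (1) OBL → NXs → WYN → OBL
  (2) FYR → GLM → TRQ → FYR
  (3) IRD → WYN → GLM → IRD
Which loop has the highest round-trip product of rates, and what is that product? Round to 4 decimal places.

(1) 0.4246 × 0.3975 × 5.763 = 0.97267
(2) 0.9272 × 1.623 × 0.6418 = 0.96581
(3) 0.2486 × 2.147 × 2.076 = 1.10805
Highest is cycle (3) at 1.1081 (>1, arbitrage).

1.1081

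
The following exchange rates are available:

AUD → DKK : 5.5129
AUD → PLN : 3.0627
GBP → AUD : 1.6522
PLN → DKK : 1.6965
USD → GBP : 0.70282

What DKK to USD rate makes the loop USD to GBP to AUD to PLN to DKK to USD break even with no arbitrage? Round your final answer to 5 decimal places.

Known legs of the cycle: 0.70282 × 1.6522 × 3.0627 × 1.6965 = 6.0334407467470422
For no arbitrage the full-cycle product must be 1, so the missing rate is 1 / 6.0334407467470422 ≈ 0.1657429.

0.16574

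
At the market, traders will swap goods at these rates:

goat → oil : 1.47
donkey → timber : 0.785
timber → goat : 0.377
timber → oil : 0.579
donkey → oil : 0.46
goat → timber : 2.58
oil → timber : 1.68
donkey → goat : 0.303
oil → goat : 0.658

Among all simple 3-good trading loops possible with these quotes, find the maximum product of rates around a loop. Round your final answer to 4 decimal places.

goat→timber→oil→goat: 2.58 × 0.579 × 0.658 = 0.98293
goat→oil→timber→goat: 1.47 × 1.68 × 0.377 = 0.93104
Maximum is goat→timber→oil→goat at 0.9829; no arbitrage — every cycle loses value.

0.9829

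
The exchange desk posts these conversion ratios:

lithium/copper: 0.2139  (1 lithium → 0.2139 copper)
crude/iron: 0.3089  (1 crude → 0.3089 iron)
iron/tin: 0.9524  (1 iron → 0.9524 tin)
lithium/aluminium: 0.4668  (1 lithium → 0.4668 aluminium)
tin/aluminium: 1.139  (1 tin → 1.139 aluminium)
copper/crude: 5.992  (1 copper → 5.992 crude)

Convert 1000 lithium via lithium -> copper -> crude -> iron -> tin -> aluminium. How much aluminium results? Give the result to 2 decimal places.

429.48

1000 lithium × 0.2139 = 213.9 copper
213.9 copper × 5.992 = 1281.6888 crude
1281.6888 crude × 0.3089 = 395.91367032 iron
395.91367032 iron × 0.9524 = 377.068179612768 tin
377.068179612768 tin × 1.139 = 429.480656578942752 aluminium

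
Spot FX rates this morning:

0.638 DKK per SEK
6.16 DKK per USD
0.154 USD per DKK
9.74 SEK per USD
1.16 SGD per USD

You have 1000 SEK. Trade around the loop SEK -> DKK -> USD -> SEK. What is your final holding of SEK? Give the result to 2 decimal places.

956.97

1000 SEK × 0.638 = 638 DKK
638 DKK × 0.154 = 98.252 USD
98.252 USD × 9.74 = 956.97448 SEK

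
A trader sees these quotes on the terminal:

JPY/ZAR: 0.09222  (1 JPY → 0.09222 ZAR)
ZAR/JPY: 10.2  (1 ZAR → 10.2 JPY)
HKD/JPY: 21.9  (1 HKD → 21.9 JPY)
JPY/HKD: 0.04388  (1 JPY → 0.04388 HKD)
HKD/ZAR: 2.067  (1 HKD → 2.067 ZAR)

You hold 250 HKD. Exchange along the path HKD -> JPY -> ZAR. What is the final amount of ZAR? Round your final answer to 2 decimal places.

504.90

250 HKD × 21.9 = 5475 JPY
5475 JPY × 0.09222 = 504.9045 ZAR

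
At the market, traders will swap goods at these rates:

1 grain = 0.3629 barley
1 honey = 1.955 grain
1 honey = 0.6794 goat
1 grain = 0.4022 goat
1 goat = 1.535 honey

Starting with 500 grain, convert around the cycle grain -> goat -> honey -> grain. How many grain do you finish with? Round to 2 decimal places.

603.49

500 grain × 0.4022 = 201.1 goat
201.1 goat × 1.535 = 308.6885 honey
308.6885 honey × 1.955 = 603.4860175 grain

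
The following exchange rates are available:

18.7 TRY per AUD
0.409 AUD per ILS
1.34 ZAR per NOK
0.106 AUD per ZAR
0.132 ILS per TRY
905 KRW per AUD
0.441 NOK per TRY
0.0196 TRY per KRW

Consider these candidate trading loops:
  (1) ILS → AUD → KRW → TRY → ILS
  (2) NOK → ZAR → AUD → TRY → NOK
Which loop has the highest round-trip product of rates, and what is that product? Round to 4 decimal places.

1.1714

(1) 0.409 × 905 × 0.0196 × 0.132 = 0.95764
(2) 1.34 × 0.106 × 18.7 × 0.441 = 1.17136
Highest is cycle (2) at 1.1714 (>1, arbitrage).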